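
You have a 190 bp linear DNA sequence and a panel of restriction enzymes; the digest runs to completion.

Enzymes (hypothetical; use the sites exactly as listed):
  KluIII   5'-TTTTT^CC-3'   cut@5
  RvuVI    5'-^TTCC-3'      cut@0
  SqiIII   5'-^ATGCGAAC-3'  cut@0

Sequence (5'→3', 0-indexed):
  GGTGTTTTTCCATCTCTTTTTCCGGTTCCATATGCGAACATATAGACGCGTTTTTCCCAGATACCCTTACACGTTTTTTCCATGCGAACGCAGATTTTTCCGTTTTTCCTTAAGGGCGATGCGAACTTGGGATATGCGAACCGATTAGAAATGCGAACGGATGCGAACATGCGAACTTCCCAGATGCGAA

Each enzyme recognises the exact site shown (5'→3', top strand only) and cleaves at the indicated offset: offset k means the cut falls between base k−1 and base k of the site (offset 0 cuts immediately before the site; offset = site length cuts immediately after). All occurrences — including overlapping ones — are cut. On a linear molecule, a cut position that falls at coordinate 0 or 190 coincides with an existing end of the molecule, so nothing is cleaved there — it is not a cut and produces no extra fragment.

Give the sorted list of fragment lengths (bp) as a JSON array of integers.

[2,2,2,2,2,2,2,4,6,6,7,8,8,10,10,11,14,15,16,17,22,22]

Scan for sites:
  KluIII TTTTTCC/5: at [4, 16, 50, 74, 94, 102] ⇒ [9, 21, 55, 79, 99, 107]
  RvuVI TTCC/0: at [7, 19, 25, 53, 77, 97, 105, 176] ⇒ [7, 19, 25, 53, 77, 97, 105, 176]
  SqiIII ATGCGAAC/0: at [31, 81, 118, 133, 150, 160, 168] ⇒ [31, 81, 118, 133, 150, 160, 168]

Pooled cuts: [7, 9, 19, 21, 25, 31, 53, 55, 77, 79, 81, 97, 99, 105, 107, 118, 133, 150, 160, 168, 176]

Fragment lengths:
  [0,7): 7 bp
  [7,9): 2 bp
  [9,19): 10 bp
  [19,21): 2 bp
  [21,25): 4 bp
  [25,31): 6 bp
  [31,53): 22 bp
  [53,55): 2 bp
  [55,77): 22 bp
  [77,79): 2 bp
  [79,81): 2 bp
  [81,97): 16 bp
  [97,99): 2 bp
  [99,105): 6 bp
  [105,107): 2 bp
  [107,118): 11 bp
  [118,133): 15 bp
  [133,150): 17 bp
  [150,160): 10 bp
  [160,168): 8 bp
  [168,176): 8 bp
  [176,190): 14 bp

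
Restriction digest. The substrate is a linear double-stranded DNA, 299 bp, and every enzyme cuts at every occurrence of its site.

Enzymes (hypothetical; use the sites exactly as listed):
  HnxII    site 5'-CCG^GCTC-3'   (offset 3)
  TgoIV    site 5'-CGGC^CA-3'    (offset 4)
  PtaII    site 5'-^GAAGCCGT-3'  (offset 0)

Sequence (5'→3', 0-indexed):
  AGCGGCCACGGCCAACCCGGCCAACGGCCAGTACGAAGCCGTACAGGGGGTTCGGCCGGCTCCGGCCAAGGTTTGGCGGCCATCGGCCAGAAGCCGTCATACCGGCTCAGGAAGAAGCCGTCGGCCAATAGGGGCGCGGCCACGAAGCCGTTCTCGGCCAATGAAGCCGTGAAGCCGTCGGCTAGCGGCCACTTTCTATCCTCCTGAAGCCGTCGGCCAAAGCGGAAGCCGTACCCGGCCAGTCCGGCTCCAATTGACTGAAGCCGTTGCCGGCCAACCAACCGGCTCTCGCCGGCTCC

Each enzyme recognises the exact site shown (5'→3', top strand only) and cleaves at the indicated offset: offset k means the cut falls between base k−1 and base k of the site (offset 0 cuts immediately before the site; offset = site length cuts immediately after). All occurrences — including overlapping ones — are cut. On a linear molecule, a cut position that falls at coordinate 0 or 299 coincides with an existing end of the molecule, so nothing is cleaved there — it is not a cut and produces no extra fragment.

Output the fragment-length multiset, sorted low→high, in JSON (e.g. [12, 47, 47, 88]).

[2,3,4,5,6,6,6,7,7,7,7,8,8,9,9,10,10,12,12,13,14,15,15,15,15,15,16,19,24]

Scan for sites:
  HnxII CCGGCTC/3: at [55, 101, 243, 281, 291] ⇒ [58, 104, 246, 284, 294]
  TgoIV CGGCCA/4: at [2, 8, 17, 24, 62, 76, 83, 121, 136, 154, 185, 213, 235, 270] ⇒ [6, 12, 21, 28, 66, 80, 87, 125, 140, 158, 189, 217, 239, 274]
  PtaII GAAGCCGT/0: at [34, 89, 113, 143, 162, 170, 205, 224, 259] ⇒ [34, 89, 113, 143, 162, 170, 205, 224, 259]

All cut coordinates (distinct, sorted): [6, 12, 21, 28, 34, 58, 66, 80, 87, 89, 104, 113, 125, 140, 143, 158, 162, 170, 189, 205, 217, 224, 239, 246, 259, 274, 284, 294]

Fragments:
  [0,6): 6 bp
  [6,12): 6 bp
  [12,21): 9 bp
  [21,28): 7 bp
  [28,34): 6 bp
  [34,58): 24 bp
  [58,66): 8 bp
  [66,80): 14 bp
  [80,87): 7 bp
  [87,89): 2 bp
  [89,104): 15 bp
  [104,113): 9 bp
  [113,125): 12 bp
  [125,140): 15 bp
  [140,143): 3 bp
  [143,158): 15 bp
  [158,162): 4 bp
  [162,170): 8 bp
  [170,189): 19 bp
  [189,205): 16 bp
  [205,217): 12 bp
  [217,224): 7 bp
  [224,239): 15 bp
  [239,246): 7 bp
  [246,259): 13 bp
  [259,274): 15 bp
  [274,284): 10 bp
  [284,294): 10 bp
  [294,299): 5 bp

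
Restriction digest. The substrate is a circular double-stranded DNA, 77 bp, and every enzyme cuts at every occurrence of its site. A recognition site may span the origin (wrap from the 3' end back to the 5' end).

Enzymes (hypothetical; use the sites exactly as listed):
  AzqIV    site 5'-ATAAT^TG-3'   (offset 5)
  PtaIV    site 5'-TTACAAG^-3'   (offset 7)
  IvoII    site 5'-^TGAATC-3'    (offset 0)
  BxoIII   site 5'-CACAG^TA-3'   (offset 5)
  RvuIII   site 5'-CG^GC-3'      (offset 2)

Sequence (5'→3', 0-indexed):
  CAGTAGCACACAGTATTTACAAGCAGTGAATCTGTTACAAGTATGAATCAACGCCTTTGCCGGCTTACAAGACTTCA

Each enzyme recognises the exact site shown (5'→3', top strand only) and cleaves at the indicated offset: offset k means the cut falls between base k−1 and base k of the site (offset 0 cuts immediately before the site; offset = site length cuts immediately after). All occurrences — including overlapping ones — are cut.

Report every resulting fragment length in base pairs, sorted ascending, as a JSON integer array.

Per-enzyme occurrences:
  AzqIV (ATAATTG, off=5): no sites
  PtaIV (TTACAAG, off=7): starts [16, 34, 64] → cuts [23, 41, 71]
  IvoII (TGAATC, off=0): starts [26, 43] → cuts [26, 43]
  BxoIII (CACAGTA, off=5): starts [8, 75] → cuts [3, 13]
  RvuIII (CGGC, off=2): starts [60] → cuts [62]

All cut coordinates (distinct, sorted): [3, 13, 23, 26, 41, 43, 62, 71]

Fragments:
  3→13: 10 bp
  13→23: 10 bp
  23→26: 3 bp
  26→41: 15 bp
  41→43: 2 bp
  43→62: 19 bp
  62→71: 9 bp
  71→3 (wrap): 77-71+3 = 9 bp

[2,3,9,9,10,10,15,19]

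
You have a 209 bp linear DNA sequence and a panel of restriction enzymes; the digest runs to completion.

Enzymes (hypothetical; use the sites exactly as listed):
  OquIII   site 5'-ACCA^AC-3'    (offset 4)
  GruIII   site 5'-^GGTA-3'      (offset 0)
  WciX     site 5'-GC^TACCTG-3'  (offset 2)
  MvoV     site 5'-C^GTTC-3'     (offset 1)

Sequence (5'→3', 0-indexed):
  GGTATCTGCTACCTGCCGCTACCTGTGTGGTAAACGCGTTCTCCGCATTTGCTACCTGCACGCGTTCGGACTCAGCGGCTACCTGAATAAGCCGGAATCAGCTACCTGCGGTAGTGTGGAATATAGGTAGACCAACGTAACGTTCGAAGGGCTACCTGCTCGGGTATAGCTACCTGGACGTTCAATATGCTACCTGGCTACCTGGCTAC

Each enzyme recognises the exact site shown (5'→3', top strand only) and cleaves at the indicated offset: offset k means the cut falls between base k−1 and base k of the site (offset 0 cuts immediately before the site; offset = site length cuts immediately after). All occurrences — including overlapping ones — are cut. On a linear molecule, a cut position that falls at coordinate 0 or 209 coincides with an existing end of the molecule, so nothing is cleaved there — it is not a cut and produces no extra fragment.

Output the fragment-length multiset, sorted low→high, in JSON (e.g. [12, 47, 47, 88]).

Per-enzyme occurrences:
  OquIII ACCAAC/4: at [130] ⇒ [134]
  GruIII GGTA/0: at [0, 28, 109, 125, 162] ⇒ [28, 109, 125, 162] (position 0 is a terminus of the linear molecule — no cut)
  WciX GCTACCTG/2: at [7, 17, 50, 77, 100, 150, 168, 188, 196] ⇒ [9, 19, 52, 79, 102, 152, 170, 190, 198]
  MvoV CGTTC/1: at [36, 62, 140, 178] ⇒ [37, 63, 141, 179]

All cut coordinates (distinct, sorted): [9, 19, 28, 37, 52, 63, 79, 102, 109, 125, 134, 141, 152, 162, 170, 179, 190, 198]

Fragment lengths:
  [0,9): 9 bp
  [9,19): 10 bp
  [19,28): 9 bp
  [28,37): 9 bp
  [37,52): 15 bp
  [52,63): 11 bp
  [63,79): 16 bp
  [79,102): 23 bp
  [102,109): 7 bp
  [109,125): 16 bp
  [125,134): 9 bp
  [134,141): 7 bp
  [141,152): 11 bp
  [152,162): 10 bp
  [162,170): 8 bp
  [170,179): 9 bp
  [179,190): 11 bp
  [190,198): 8 bp
  [198,209): 11 bp

[7,7,8,8,9,9,9,9,9,10,10,11,11,11,11,15,16,16,23]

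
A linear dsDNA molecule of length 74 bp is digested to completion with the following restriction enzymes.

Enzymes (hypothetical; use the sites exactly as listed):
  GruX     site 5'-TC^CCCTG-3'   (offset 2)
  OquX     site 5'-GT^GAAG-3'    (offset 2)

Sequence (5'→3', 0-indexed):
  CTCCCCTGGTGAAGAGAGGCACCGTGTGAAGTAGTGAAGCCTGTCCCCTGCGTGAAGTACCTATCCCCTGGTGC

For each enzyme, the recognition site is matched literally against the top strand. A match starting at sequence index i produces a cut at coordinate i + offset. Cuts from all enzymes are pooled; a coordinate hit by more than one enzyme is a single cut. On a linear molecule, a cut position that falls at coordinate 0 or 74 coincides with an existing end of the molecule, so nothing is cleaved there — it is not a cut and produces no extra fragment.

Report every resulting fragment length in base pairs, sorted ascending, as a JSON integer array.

[3,7,8,8,9,10,12,17]

Site scan:
  GruX TCCCCTG/2: at [1, 43, 63] ⇒ [3, 45, 65]
  OquX GTGAAG/2: at [8, 25, 33, 51] ⇒ [10, 27, 35, 53]

Pooled cuts: [3, 10, 27, 35, 45, 53, 65]

Fragments:
  [0,3): 3 bp
  [3,10): 7 bp
  [10,27): 17 bp
  [27,35): 8 bp
  [35,45): 10 bp
  [45,53): 8 bp
  [53,65): 12 bp
  [65,74): 9 bp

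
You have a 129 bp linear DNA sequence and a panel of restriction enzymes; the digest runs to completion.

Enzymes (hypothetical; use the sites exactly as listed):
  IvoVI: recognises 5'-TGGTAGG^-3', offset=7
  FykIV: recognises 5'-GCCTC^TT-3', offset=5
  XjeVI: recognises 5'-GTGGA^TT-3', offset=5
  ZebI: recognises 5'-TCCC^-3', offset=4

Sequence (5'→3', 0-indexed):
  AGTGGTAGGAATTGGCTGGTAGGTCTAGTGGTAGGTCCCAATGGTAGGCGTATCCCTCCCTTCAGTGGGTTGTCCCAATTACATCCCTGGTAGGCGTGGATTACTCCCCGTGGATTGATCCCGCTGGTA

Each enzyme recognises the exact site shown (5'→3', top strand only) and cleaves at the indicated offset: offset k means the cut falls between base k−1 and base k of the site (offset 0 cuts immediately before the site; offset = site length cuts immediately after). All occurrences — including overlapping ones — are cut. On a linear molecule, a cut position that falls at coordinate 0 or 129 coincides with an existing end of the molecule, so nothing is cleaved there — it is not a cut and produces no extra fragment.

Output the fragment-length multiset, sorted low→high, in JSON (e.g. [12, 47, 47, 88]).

Site scan:
  IvoVI (TGGTAGG, off=7): starts [2, 16, 28, 41, 87] → cuts [9, 23, 35, 48, 94]
  FykIV (GCCTCTT, off=5): no sites
  XjeVI (GTGGATT, off=5): starts [95, 109] → cuts [100, 114]
  ZebI (TCCC, off=4): starts [35, 52, 56, 72, 83, 104, 118] → cuts [39, 56, 60, 76, 87, 108, 122]

All cut coordinates (distinct, sorted): [9, 23, 35, 39, 48, 56, 60, 76, 87, 94, 100, 108, 114, 122]

Fragment lengths:
  [0,9): 9 bp
  [9,23): 14 bp
  [23,35): 12 bp
  [35,39): 4 bp
  [39,48): 9 bp
  [48,56): 8 bp
  [56,60): 4 bp
  [60,76): 16 bp
  [76,87): 11 bp
  [87,94): 7 bp
  [94,100): 6 bp
  [100,108): 8 bp
  [108,114): 6 bp
  [114,122): 8 bp
  [122,129): 7 bp

[4,4,6,6,7,7,8,8,8,9,9,11,12,14,16]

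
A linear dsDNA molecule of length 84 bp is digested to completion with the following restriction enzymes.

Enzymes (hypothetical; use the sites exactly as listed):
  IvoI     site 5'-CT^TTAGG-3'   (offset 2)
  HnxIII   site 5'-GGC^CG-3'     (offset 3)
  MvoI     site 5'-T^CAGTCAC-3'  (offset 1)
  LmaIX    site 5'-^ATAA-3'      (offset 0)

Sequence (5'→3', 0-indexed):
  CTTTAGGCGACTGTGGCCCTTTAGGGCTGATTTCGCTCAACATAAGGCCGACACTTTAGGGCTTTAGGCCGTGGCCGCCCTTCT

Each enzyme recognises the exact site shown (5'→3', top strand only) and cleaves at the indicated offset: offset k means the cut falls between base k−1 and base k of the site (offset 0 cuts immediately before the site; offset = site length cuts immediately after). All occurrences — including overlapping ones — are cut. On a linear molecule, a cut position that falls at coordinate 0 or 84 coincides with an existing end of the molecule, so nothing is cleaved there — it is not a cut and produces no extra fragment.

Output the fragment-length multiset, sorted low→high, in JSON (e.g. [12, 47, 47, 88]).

[2,6,6,7,7,8,9,18,21]

Scan for sites:
  IvoI CTTTAGG/2: at [0, 18, 53, 61] ⇒ [2, 20, 55, 63]
  HnxIII GGCCG/3: at [45, 66, 72] ⇒ [48, 69, 75]
  MvoI (TCAGTCAC, off=1): no sites
  LmaIX ATAA/0: at [41] ⇒ [41]

All cut coordinates (distinct, sorted): [2, 20, 41, 48, 55, 63, 69, 75]

Fragments:
  [0,2): 2 bp
  [2,20): 18 bp
  [20,41): 21 bp
  [41,48): 7 bp
  [48,55): 7 bp
  [55,63): 8 bp
  [63,69): 6 bp
  [69,75): 6 bp
  [75,84): 9 bp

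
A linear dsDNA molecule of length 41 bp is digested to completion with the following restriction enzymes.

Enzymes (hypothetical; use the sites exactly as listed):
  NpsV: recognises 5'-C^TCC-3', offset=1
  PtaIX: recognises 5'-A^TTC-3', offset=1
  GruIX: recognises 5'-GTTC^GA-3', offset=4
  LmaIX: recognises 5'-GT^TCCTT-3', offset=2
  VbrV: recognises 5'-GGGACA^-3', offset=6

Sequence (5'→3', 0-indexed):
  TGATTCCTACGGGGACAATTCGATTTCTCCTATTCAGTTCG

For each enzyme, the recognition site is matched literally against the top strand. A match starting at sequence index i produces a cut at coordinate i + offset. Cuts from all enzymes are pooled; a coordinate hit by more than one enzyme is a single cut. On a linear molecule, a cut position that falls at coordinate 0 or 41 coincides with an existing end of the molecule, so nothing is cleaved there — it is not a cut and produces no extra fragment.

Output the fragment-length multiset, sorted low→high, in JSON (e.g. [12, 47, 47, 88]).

Scan for sites:
  NpsV CTCC/1: at [26] ⇒ [27]
  PtaIX ATTC/1: at [2, 17, 31] ⇒ [3, 18, 32]
  GruIX (GTTCGA, off=4): no sites
  LmaIX (GTTCCTT, off=2): no sites
  VbrV GGGACA/6: at [11] ⇒ [17]

Pooled cuts: [3, 17, 18, 27, 32]

Fragment lengths:
  [0,3): 3 bp
  [3,17): 14 bp
  [17,18): 1 bp
  [18,27): 9 bp
  [27,32): 5 bp
  [32,41): 9 bp

[1,3,5,9,9,14]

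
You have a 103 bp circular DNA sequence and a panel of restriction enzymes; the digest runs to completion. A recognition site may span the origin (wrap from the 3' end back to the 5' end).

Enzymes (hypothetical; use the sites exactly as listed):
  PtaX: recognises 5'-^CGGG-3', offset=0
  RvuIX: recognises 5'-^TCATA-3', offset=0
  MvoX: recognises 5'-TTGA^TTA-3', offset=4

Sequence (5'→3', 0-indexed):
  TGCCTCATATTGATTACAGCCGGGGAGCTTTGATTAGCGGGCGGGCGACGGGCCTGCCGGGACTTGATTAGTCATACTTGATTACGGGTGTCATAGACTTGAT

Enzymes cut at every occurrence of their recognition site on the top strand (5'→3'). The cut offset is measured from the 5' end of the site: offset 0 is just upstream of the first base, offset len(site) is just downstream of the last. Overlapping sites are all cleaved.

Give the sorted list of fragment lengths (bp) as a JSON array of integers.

[3,4,4,4,6,7,7,9,9,10,10,13,17]

Per-enzyme occurrences:
  PtaX CGGG/0: at [20, 37, 41, 48, 57, 84] ⇒ [20, 37, 41, 48, 57, 84]
  RvuIX TCATA/0: at [4, 71, 90] ⇒ [4, 71, 90]
  MvoX TTGATTA/4: at [9, 29, 63, 77] ⇒ [13, 33, 67, 81]

Pooled cuts: [4, 13, 20, 33, 37, 41, 48, 57, 67, 71, 81, 84, 90]

Fragment lengths:
  4→13: 9 bp
  13→20: 7 bp
  20→33: 13 bp
  33→37: 4 bp
  37→41: 4 bp
  41→48: 7 bp
  48→57: 9 bp
  57→67: 10 bp
  67→71: 4 bp
  71→81: 10 bp
  81→84: 3 bp
  84→90: 6 bp
  90→4 (wrap): 103-90+4 = 17 bp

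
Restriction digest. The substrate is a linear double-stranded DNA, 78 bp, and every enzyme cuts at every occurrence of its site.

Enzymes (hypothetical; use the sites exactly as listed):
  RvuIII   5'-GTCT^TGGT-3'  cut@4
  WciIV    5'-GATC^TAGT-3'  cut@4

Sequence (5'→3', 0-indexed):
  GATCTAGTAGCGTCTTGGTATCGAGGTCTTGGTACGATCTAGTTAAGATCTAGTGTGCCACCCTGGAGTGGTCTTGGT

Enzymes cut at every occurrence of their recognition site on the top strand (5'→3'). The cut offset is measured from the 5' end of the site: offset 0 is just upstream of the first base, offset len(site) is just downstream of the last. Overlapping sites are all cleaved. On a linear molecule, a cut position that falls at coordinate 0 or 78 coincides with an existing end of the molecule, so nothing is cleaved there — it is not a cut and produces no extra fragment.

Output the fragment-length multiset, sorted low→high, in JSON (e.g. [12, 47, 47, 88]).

Scan for sites:
  RvuIII (GTCTTGGT, off=4): starts [11, 25, 70] → cuts [15, 29, 74]
  WciIV (GATCTAGT, off=4): starts [0, 35, 46] → cuts [4, 39, 50]

Pooled cuts: [4, 15, 29, 39, 50, 74]

Fragment lengths:
  [0,4): 4 bp
  [4,15): 11 bp
  [15,29): 14 bp
  [29,39): 10 bp
  [39,50): 11 bp
  [50,74): 24 bp
  [74,78): 4 bp

[4,4,10,11,11,14,24]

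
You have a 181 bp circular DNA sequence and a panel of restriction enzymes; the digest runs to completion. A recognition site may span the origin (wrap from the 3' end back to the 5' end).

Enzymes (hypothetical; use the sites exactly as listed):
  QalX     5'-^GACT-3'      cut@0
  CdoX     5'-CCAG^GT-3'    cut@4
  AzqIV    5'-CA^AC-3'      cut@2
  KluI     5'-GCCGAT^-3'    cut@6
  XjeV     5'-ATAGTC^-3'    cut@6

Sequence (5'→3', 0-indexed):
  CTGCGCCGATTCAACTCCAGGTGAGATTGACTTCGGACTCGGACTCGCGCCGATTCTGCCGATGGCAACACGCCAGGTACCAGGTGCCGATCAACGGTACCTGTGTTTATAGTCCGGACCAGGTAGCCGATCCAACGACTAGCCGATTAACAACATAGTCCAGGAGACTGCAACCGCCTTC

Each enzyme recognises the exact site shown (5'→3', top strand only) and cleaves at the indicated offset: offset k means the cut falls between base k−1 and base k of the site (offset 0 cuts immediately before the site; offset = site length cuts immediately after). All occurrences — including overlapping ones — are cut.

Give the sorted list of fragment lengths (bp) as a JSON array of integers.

[2,2,3,3,4,5,5,6,7,7,7,7,8,8,8,8,9,9,9,11,13,19,21]

Per-enzyme occurrences:
  QalX GACT/0: at [28, 35, 41, 136, 165] ⇒ [28, 35, 41, 136, 165]
  CdoX CCAGGT/4: at [16, 72, 79, 118] ⇒ [20, 76, 83, 122]
  AzqIV CAAC/2: at [11, 65, 91, 132, 150, 170] ⇒ [13, 67, 93, 134, 152, 172]
  KluI GCCGAT/6: at [4, 48, 57, 85, 125, 141] ⇒ [10, 54, 63, 91, 131, 147]
  XjeV ATAGTC/6: at [108, 154] ⇒ [114, 160]

Pooled cuts: [10, 13, 20, 28, 35, 41, 54, 63, 67, 76, 83, 91, 93, 114, 122, 131, 134, 136, 147, 152, 160, 165, 172]

Fragments:
  10→13: 3 bp
  13→20: 7 bp
  20→28: 8 bp
  28→35: 7 bp
  35→41: 6 bp
  41→54: 13 bp
  54→63: 9 bp
  63→67: 4 bp
  67→76: 9 bp
  76→83: 7 bp
  83→91: 8 bp
  91→93: 2 bp
  93→114: 21 bp
  114→122: 8 bp
  122→131: 9 bp
  131→134: 3 bp
  134→136: 2 bp
  136→147: 11 bp
  147→152: 5 bp
  152→160: 8 bp
  160→165: 5 bp
  165→172: 7 bp
  172→10 (wrap): 181-172+10 = 19 bp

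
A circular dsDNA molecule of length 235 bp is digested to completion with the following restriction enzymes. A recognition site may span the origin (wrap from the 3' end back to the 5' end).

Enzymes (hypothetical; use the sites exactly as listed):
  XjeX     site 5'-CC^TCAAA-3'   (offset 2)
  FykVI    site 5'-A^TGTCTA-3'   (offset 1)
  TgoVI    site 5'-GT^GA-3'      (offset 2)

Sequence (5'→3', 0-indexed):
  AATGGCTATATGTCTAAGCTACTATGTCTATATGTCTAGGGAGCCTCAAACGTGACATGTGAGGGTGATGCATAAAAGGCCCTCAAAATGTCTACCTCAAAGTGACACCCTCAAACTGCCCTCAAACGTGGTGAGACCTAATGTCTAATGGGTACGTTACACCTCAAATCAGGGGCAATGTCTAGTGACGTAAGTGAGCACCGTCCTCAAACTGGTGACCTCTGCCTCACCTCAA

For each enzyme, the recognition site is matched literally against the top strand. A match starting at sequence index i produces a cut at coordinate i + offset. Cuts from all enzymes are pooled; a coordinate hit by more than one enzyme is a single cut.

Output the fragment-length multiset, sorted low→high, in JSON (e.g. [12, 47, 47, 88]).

Scan for sites:
  XjeX CCTCAAA/2: at [43, 80, 94, 108, 119, 161, 204, 229] ⇒ [45, 82, 96, 110, 121, 163, 206, 231]
  FykVI ATGTCTA/1: at [9, 23, 31, 87, 140, 177] ⇒ [10, 24, 32, 88, 141, 178]
  TgoVI GTGA/2: at [51, 58, 64, 101, 130, 184, 193, 214] ⇒ [53, 60, 66, 103, 132, 186, 195, 216]

All cut coordinates (distinct, sorted): [10, 24, 32, 45, 53, 60, 66, 82, 88, 96, 103, 110, 121, 132, 141, 163, 178, 186, 195, 206, 216, 231]

Fragments:
  10→24: 14 bp
  24→32: 8 bp
  32→45: 13 bp
  45→53: 8 bp
  53→60: 7 bp
  60→66: 6 bp
  66→82: 16 bp
  82→88: 6 bp
  88→96: 8 bp
  96→103: 7 bp
  103→110: 7 bp
  110→121: 11 bp
  121→132: 11 bp
  132→141: 9 bp
  141→163: 22 bp
  163→178: 15 bp
  178→186: 8 bp
  186→195: 9 bp
  195→206: 11 bp
  206→216: 10 bp
  216→231: 15 bp
  231→10 (wrap): 235-231+10 = 14 bp

[6,6,7,7,7,8,8,8,8,9,9,10,11,11,11,13,14,14,15,15,16,22]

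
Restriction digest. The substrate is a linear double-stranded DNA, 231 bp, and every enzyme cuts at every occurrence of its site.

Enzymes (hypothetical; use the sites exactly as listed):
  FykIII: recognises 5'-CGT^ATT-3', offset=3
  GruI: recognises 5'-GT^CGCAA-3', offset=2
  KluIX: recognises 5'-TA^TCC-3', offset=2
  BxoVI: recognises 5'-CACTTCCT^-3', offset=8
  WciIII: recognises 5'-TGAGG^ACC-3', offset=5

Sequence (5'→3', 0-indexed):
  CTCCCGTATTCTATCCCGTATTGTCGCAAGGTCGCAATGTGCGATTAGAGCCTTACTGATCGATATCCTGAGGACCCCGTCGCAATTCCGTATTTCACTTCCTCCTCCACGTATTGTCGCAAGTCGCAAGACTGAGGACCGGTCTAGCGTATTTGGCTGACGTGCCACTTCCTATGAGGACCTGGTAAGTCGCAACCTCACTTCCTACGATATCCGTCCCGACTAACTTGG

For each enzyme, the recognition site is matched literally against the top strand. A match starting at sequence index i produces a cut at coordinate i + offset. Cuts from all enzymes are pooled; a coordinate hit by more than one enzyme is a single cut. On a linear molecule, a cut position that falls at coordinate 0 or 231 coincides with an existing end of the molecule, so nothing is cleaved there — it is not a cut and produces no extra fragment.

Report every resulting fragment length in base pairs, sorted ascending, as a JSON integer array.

[5,5,6,6,6,6,7,7,7,8,8,9,11,11,12,13,13,16,19,23,33]

Scan for sites:
  FykIII CGTATT/3: at [4, 16, 88, 109, 147] ⇒ [7, 19, 91, 112, 150]
  GruI GTCGCAA/2: at [22, 30, 78, 115, 122, 188] ⇒ [24, 32, 80, 117, 124, 190]
  KluIX TATCC/2: at [11, 63, 210] ⇒ [13, 65, 212]
  BxoVI CACTTCCT/8: at [95, 165, 198] ⇒ [103, 173, 206]
  WciIII TGAGGACC/5: at [68, 132, 174] ⇒ [73, 137, 179]

All cut coordinates (distinct, sorted): [7, 13, 19, 24, 32, 65, 73, 80, 91, 103, 112, 117, 124, 137, 150, 173, 179, 190, 206, 212]

Fragments:
  [0,7): 7 bp
  [7,13): 6 bp
  [13,19): 6 bp
  [19,24): 5 bp
  [24,32): 8 bp
  [32,65): 33 bp
  [65,73): 8 bp
  [73,80): 7 bp
  [80,91): 11 bp
  [91,103): 12 bp
  [103,112): 9 bp
  [112,117): 5 bp
  [117,124): 7 bp
  [124,137): 13 bp
  [137,150): 13 bp
  [150,173): 23 bp
  [173,179): 6 bp
  [179,190): 11 bp
  [190,206): 16 bp
  [206,212): 6 bp
  [212,231): 19 bp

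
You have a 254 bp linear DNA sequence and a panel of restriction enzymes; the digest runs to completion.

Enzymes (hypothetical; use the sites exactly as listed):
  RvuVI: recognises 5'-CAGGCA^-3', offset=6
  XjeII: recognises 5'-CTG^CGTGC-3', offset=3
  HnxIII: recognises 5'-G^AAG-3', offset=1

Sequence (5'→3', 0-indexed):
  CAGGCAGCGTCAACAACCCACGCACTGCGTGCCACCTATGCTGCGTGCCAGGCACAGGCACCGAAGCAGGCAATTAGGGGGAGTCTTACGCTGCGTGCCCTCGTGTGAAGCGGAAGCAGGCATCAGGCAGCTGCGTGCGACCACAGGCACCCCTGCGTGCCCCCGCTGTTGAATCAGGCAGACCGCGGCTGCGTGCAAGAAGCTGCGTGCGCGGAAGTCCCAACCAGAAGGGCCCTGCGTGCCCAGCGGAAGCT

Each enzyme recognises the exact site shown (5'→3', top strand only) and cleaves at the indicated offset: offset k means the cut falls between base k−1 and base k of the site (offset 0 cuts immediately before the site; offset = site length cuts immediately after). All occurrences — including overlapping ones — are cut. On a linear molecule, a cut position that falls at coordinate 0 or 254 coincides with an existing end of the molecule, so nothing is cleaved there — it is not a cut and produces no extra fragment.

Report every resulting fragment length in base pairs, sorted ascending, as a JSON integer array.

Site scan:
  RvuVI CAGGCA/6: at [0, 48, 54, 66, 116, 123, 143, 174] ⇒ [6, 54, 60, 72, 122, 129, 149, 180]
  XjeII CTGCGTGC/3: at [24, 40, 90, 130, 152, 188, 202, 234] ⇒ [27, 43, 93, 133, 155, 191, 205, 237]
  HnxIII GAAG/1: at [62, 106, 112, 198, 213, 226, 248] ⇒ [63, 107, 113, 199, 214, 227, 249]

Pooled cuts: [6, 27, 43, 54, 60, 63, 72, 93, 107, 113, 122, 129, 133, 149, 155, 180, 191, 199, 205, 214, 227, 237, 249]

Fragment lengths:
  [0,6): 6 bp
  [6,27): 21 bp
  [27,43): 16 bp
  [43,54): 11 bp
  [54,60): 6 bp
  [60,63): 3 bp
  [63,72): 9 bp
  [72,93): 21 bp
  [93,107): 14 bp
  [107,113): 6 bp
  [113,122): 9 bp
  [122,129): 7 bp
  [129,133): 4 bp
  [133,149): 16 bp
  [149,155): 6 bp
  [155,180): 25 bp
  [180,191): 11 bp
  [191,199): 8 bp
  [199,205): 6 bp
  [205,214): 9 bp
  [214,227): 13 bp
  [227,237): 10 bp
  [237,249): 12 bp
  [249,254): 5 bp

[3,4,5,6,6,6,6,6,7,8,9,9,9,10,11,11,12,13,14,16,16,21,21,25]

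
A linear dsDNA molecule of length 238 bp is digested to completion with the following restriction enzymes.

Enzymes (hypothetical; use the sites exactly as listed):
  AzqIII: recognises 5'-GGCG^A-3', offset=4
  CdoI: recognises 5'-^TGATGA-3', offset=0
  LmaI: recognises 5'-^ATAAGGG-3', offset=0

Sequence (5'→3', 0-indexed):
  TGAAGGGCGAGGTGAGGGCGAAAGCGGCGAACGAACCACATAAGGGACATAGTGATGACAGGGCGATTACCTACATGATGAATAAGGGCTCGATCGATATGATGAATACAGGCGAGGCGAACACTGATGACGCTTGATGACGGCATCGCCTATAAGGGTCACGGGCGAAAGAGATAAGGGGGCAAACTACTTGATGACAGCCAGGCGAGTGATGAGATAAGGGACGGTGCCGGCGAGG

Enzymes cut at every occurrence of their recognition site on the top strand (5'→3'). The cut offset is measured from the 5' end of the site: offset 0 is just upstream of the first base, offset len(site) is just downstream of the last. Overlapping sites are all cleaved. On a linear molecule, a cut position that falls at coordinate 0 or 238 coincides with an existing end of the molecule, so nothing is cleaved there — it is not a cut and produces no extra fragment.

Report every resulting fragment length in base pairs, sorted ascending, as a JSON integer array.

[2,3,5,5,6,6,7,9,9,10,10,10,11,13,13,15,16,16,17,18,18,19]

Site scan:
  AzqIII (GGCGA, off=4): starts [5, 16, 25, 61, 110, 115, 163, 203, 231] → cuts [9, 20, 29, 65, 114, 119, 167, 207, 235]
  CdoI (TGATGA, off=0): starts [52, 75, 99, 124, 134, 191, 209] → cuts [52, 75, 99, 124, 134, 191, 209]
  LmaI (ATAAGGG, off=0): starts [39, 81, 151, 173, 216] → cuts [39, 81, 151, 173, 216]

Pooled cuts: [9, 20, 29, 39, 52, 65, 75, 81, 99, 114, 119, 124, 134, 151, 167, 173, 191, 207, 209, 216, 235]

Fragment lengths:
  [0,9): 9 bp
  [9,20): 11 bp
  [20,29): 9 bp
  [29,39): 10 bp
  [39,52): 13 bp
  [52,65): 13 bp
  [65,75): 10 bp
  [75,81): 6 bp
  [81,99): 18 bp
  [99,114): 15 bp
  [114,119): 5 bp
  [119,124): 5 bp
  [124,134): 10 bp
  [134,151): 17 bp
  [151,167): 16 bp
  [167,173): 6 bp
  [173,191): 18 bp
  [191,207): 16 bp
  [207,209): 2 bp
  [209,216): 7 bp
  [216,235): 19 bp
  [235,238): 3 bp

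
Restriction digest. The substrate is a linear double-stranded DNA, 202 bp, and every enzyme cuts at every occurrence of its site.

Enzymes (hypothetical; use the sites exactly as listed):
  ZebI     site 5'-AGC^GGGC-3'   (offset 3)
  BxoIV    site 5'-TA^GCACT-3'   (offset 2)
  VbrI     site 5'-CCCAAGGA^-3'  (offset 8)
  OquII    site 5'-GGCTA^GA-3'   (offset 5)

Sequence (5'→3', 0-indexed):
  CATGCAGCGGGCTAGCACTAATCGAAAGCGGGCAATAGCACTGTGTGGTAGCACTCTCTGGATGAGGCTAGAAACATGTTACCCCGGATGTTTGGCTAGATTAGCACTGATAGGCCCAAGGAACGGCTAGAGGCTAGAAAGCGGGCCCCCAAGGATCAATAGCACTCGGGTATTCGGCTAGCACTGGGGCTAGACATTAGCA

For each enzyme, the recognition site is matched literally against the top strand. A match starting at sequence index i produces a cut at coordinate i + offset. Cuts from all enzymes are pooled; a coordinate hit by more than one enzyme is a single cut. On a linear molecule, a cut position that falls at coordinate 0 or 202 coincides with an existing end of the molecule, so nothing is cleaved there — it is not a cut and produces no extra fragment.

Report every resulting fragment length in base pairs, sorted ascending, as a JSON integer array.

Per-enzyme occurrences:
  ZebI (AGCGGGC, off=3): starts [5, 26, 139] → cuts [8, 29, 142]
  BxoIV (TAGCACT, off=2): starts [12, 35, 48, 101, 159, 178] → cuts [14, 37, 50, 103, 161, 180]
  VbrI (CCCAAGGA, off=8): starts [114, 147] → cuts [122, 155]
  OquII (GGCTAGA, off=5): starts [65, 93, 124, 131, 187] → cuts [70, 98, 129, 136, 192]

All cut coordinates (distinct, sorted): [8, 14, 29, 37, 50, 70, 98, 103, 122, 129, 136, 142, 155, 161, 180, 192]

Fragments:
  [0,8): 8 bp
  [8,14): 6 bp
  [14,29): 15 bp
  [29,37): 8 bp
  [37,50): 13 bp
  [50,70): 20 bp
  [70,98): 28 bp
  [98,103): 5 bp
  [103,122): 19 bp
  [122,129): 7 bp
  [129,136): 7 bp
  [136,142): 6 bp
  [142,155): 13 bp
  [155,161): 6 bp
  [161,180): 19 bp
  [180,192): 12 bp
  [192,202): 10 bp

[5,6,6,6,7,7,8,8,10,12,13,13,15,19,19,20,28]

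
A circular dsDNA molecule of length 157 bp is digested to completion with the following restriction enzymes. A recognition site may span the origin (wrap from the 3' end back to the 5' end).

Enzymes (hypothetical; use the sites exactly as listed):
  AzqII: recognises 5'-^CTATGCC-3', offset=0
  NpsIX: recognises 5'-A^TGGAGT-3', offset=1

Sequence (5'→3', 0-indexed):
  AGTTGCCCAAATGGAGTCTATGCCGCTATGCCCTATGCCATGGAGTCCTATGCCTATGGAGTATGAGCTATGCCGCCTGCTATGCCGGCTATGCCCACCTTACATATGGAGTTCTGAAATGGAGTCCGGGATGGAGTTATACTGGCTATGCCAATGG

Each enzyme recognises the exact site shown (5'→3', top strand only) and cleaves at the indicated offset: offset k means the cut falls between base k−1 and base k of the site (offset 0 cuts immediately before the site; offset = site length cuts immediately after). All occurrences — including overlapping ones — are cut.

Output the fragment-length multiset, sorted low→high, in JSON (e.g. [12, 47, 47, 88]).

[6,7,7,8,8,9,9,9,11,12,12,13,14,14,18]

Per-enzyme occurrences:
  AzqII (CTATGCC, off=0): starts [17, 25, 32, 47, 67, 79, 88, 145] → cuts [17, 25, 32, 47, 67, 79, 88, 145]
  NpsIX (ATGGAGT, off=1): starts [10, 39, 55, 105, 118, 130, 153] → cuts [11, 40, 56, 106, 119, 131, 154]

Pooled cuts: [11, 17, 25, 32, 40, 47, 56, 67, 79, 88, 106, 119, 131, 145, 154]

Fragment lengths:
  11→17: 6 bp
  17→25: 8 bp
  25→32: 7 bp
  32→40: 8 bp
  40→47: 7 bp
  47→56: 9 bp
  56→67: 11 bp
  67→79: 12 bp
  79→88: 9 bp
  88→106: 18 bp
  106→119: 13 bp
  119→131: 12 bp
  131→145: 14 bp
  145→154: 9 bp
  154→11 (wrap): 157-154+11 = 14 bp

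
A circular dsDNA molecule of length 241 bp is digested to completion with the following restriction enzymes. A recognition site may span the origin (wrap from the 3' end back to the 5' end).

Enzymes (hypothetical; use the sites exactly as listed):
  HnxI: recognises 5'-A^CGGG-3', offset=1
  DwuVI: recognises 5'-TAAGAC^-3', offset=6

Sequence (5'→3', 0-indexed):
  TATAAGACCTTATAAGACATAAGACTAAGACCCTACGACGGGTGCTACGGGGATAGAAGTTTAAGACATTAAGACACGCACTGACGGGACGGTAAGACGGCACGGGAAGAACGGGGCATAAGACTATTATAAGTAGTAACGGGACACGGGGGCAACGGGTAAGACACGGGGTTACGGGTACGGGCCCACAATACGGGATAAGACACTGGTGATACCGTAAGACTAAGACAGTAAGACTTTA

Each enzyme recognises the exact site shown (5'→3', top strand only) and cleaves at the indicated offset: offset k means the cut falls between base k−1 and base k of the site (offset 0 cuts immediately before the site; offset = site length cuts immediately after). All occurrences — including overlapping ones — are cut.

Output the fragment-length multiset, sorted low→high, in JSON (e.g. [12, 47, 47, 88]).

[1,4,6,6,6,7,7,7,8,8,8,9,9,9,9,10,10,11,12,13,13,14,15,19,20]

Scan for sites:
  HnxI ACGGG/1: at [37, 46, 83, 101, 110, 138, 145, 154, 165, 173, 179, 192] ⇒ [38, 47, 84, 102, 111, 139, 146, 155, 166, 174, 180, 193]
  DwuVI TAAGAC/6: at [2, 12, 19, 25, 61, 69, 92, 118, 159, 198, 217, 223, 231] ⇒ [8, 18, 25, 31, 67, 75, 98, 124, 165, 204, 223, 229, 237]

All cut coordinates (distinct, sorted): [8, 18, 25, 31, 38, 47, 67, 75, 84, 98, 102, 111, 124, 139, 146, 155, 165, 166, 174, 180, 193, 204, 223, 229, 237]

Fragment lengths:
  8→18: 10 bp
  18→25: 7 bp
  25→31: 6 bp
  31→38: 7 bp
  38→47: 9 bp
  47→67: 20 bp
  67→75: 8 bp
  75→84: 9 bp
  84→98: 14 bp
  98→102: 4 bp
  102→111: 9 bp
  111→124: 13 bp
  124→139: 15 bp
  139→146: 7 bp
  146→155: 9 bp
  155→165: 10 bp
  165→166: 1 bp
  166→174: 8 bp
  174→180: 6 bp
  180→193: 13 bp
  193→204: 11 bp
  204→223: 19 bp
  223→229: 6 bp
  229→237: 8 bp
  237→8 (wrap): 241-237+8 = 12 bp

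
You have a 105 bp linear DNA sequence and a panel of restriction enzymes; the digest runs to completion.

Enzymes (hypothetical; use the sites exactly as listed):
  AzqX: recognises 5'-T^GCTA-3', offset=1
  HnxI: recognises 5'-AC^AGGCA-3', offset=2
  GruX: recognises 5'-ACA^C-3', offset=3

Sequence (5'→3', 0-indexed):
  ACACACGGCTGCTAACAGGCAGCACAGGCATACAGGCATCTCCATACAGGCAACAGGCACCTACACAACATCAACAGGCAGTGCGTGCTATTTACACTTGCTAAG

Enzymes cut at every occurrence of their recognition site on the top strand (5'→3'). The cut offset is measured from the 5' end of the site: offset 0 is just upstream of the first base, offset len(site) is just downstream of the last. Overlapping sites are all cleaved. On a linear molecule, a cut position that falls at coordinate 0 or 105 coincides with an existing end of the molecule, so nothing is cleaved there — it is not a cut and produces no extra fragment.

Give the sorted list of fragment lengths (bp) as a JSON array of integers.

[2,3,3,5,6,6,7,8,9,10,10,11,11,14]

Site scan:
  AzqX (TGCTA, off=1): starts [9, 85, 98] → cuts [10, 86, 99]
  HnxI (ACAGGCA, off=2): starts [14, 23, 31, 45, 52, 73] → cuts [16, 25, 33, 47, 54, 75]
  GruX (ACAC, off=3): starts [0, 2, 62, 93] → cuts [3, 5, 65, 96]

Pooled cuts: [3, 5, 10, 16, 25, 33, 47, 54, 65, 75, 86, 96, 99]

Fragment lengths:
  [0,3): 3 bp
  [3,5): 2 bp
  [5,10): 5 bp
  [10,16): 6 bp
  [16,25): 9 bp
  [25,33): 8 bp
  [33,47): 14 bp
  [47,54): 7 bp
  [54,65): 11 bp
  [65,75): 10 bp
  [75,86): 11 bp
  [86,96): 10 bp
  [96,99): 3 bp
  [99,105): 6 bp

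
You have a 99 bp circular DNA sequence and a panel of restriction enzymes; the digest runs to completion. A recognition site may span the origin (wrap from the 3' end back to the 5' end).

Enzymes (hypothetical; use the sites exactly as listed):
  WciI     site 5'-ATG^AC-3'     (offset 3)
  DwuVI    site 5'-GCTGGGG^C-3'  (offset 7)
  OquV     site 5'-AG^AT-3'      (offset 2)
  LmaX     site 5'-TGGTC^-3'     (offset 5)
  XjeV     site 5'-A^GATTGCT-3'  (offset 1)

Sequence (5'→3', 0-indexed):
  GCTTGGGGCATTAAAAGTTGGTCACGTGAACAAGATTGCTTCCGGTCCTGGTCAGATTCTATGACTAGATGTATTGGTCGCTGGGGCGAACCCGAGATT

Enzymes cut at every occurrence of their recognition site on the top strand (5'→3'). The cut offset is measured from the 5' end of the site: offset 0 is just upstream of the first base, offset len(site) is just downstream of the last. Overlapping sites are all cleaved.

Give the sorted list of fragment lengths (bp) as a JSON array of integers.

[1,1,2,5,7,8,9,10,11,19,26]

Site scan:
  WciI (ATGAC, off=3): starts [60] → cuts [63]
  DwuVI (GCTGGGGC, off=7): starts [79] → cuts [86]
  OquV (AGAT, off=2): starts [32, 53, 66, 94] → cuts [34, 55, 68, 96]
  LmaX (TGGTC, off=5): starts [18, 48, 74] → cuts [23, 53, 79]
  XjeV (AGATTGCT, off=1): starts [32, 94] → cuts [33, 95]

All cut coordinates (distinct, sorted): [23, 33, 34, 53, 55, 63, 68, 79, 86, 95, 96]

Fragment lengths:
  23→33: 10 bp
  33→34: 1 bp
  34→53: 19 bp
  53→55: 2 bp
  55→63: 8 bp
  63→68: 5 bp
  68→79: 11 bp
  79→86: 7 bp
  86→95: 9 bp
  95→96: 1 bp
  96→23 (wrap): 99-96+23 = 26 bp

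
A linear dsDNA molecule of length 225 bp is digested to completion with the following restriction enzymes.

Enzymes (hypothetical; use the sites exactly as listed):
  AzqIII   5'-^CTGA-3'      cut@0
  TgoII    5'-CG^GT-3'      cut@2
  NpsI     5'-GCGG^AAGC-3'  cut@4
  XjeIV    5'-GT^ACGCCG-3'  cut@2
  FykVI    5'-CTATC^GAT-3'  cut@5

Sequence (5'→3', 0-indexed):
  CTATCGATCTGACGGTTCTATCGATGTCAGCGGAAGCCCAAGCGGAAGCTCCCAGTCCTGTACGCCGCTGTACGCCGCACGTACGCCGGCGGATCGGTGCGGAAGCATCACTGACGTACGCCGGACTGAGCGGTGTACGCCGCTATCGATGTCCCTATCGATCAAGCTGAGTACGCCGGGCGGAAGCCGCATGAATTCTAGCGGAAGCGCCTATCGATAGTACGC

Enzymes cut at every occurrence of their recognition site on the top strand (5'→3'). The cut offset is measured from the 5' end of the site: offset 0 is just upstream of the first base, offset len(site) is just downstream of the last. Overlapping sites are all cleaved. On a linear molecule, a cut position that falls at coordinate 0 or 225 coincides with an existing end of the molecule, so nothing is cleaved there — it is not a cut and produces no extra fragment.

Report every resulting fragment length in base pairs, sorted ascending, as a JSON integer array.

[3,4,5,6,6,6,7,7,7,8,8,8,10,10,11,11,11,11,11,12,12,14,16,21]

Scan for sites:
  AzqIII (CTGA, off=0): starts [8, 110, 125, 166] → cuts [8, 110, 125, 166]
  TgoII (CGGT, off=2): starts [12, 94, 130] → cuts [14, 96, 132]
  NpsI (GCGGAAGC, off=4): starts [29, 41, 98, 179, 200] → cuts [33, 45, 102, 183, 204]
  XjeIV (GTACGCCG, off=2): starts [59, 69, 80, 115, 134, 170] → cuts [61, 71, 82, 117, 136, 172]
  FykVI (CTATCGAT, off=5): starts [0, 17, 142, 154, 210] → cuts [5, 22, 147, 159, 215]

Pooled cuts: [5, 8, 14, 22, 33, 45, 61, 71, 82, 96, 102, 110, 117, 125, 132, 136, 147, 159, 166, 172, 183, 204, 215]

Fragments:
  [0,5): 5 bp
  [5,8): 3 bp
  [8,14): 6 bp
  [14,22): 8 bp
  [22,33): 11 bp
  [33,45): 12 bp
  [45,61): 16 bp
  [61,71): 10 bp
  [71,82): 11 bp
  [82,96): 14 bp
  [96,102): 6 bp
  [102,110): 8 bp
  [110,117): 7 bp
  [117,125): 8 bp
  [125,132): 7 bp
  [132,136): 4 bp
  [136,147): 11 bp
  [147,159): 12 bp
  [159,166): 7 bp
  [166,172): 6 bp
  [172,183): 11 bp
  [183,204): 21 bp
  [204,215): 11 bp
  [215,225): 10 bp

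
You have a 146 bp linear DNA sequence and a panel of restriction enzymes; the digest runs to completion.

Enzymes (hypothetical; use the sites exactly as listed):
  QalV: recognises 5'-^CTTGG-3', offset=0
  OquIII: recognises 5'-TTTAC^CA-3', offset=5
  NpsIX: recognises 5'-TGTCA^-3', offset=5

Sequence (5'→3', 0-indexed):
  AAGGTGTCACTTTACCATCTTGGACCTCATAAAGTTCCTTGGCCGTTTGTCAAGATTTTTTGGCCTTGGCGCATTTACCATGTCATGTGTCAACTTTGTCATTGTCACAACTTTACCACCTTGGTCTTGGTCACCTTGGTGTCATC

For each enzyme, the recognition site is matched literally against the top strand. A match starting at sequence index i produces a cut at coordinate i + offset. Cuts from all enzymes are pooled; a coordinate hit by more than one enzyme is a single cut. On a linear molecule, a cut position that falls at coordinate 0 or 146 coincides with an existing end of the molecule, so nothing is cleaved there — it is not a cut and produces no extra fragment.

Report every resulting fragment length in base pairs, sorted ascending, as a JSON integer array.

Per-enzyme occurrences:
  QalV CTTGG/0: at [18, 37, 64, 119, 125, 134] ⇒ [18, 37, 64, 119, 125, 134]
  OquIII TTTACCA/5: at [10, 73, 111] ⇒ [15, 78, 116]
  NpsIX TGTCA/5: at [4, 47, 80, 87, 96, 102, 139] ⇒ [9, 52, 85, 92, 101, 107, 144]

All cut coordinates (distinct, sorted): [9, 15, 18, 37, 52, 64, 78, 85, 92, 101, 107, 116, 119, 125, 134, 144]

Fragment lengths:
  [0,9): 9 bp
  [9,15): 6 bp
  [15,18): 3 bp
  [18,37): 19 bp
  [37,52): 15 bp
  [52,64): 12 bp
  [64,78): 14 bp
  [78,85): 7 bp
  [85,92): 7 bp
  [92,101): 9 bp
  [101,107): 6 bp
  [107,116): 9 bp
  [116,119): 3 bp
  [119,125): 6 bp
  [125,134): 9 bp
  [134,144): 10 bp
  [144,146): 2 bp

[2,3,3,6,6,6,7,7,9,9,9,9,10,12,14,15,19]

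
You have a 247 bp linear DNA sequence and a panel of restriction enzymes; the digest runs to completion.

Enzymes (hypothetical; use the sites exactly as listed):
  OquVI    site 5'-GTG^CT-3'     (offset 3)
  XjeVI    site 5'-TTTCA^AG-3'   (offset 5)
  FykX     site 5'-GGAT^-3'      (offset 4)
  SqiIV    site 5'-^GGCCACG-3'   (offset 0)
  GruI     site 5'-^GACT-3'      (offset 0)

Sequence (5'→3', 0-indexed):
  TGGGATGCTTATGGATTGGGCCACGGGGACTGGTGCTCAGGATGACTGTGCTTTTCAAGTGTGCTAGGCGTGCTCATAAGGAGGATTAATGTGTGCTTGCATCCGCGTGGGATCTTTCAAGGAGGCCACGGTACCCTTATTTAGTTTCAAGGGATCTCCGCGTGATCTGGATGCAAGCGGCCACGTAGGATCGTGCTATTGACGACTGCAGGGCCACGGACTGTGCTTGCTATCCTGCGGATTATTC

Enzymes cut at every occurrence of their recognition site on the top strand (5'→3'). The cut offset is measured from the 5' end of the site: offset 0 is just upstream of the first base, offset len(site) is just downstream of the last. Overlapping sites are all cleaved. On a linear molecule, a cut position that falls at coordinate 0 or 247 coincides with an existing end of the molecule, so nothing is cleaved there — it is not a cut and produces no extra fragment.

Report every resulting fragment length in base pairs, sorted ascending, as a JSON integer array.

Per-enzyme occurrences:
  OquVI (GTGCT, off=3): starts [32, 47, 60, 69, 92, 192, 222] → cuts [35, 50, 63, 72, 95, 195, 225]
  XjeVI (TTTCAAG, off=5): starts [52, 114, 144] → cuts [57, 119, 149]
  FykX (GGAT, off=4): starts [2, 12, 39, 82, 109, 151, 168, 187, 238] → cuts [6, 16, 43, 86, 113, 155, 172, 191, 242]
  SqiIV (GGCCACG, off=0): starts [18, 123, 178, 211] → cuts [18, 123, 178, 211]
  GruI (GACT, off=0): starts [27, 43, 203, 218] → cuts [27, 43, 203, 218]

All cut coordinates (distinct, sorted): [6, 16, 18, 27, 35, 43, 50, 57, 63, 72, 86, 95, 113, 119, 123, 149, 155, 172, 178, 191, 195, 203, 211, 218, 225, 242]

Fragment lengths:
  [0,6): 6 bp
  [6,16): 10 bp
  [16,18): 2 bp
  [18,27): 9 bp
  [27,35): 8 bp
  [35,43): 8 bp
  [43,50): 7 bp
  [50,57): 7 bp
  [57,63): 6 bp
  [63,72): 9 bp
  [72,86): 14 bp
  [86,95): 9 bp
  [95,113): 18 bp
  [113,119): 6 bp
  [119,123): 4 bp
  [123,149): 26 bp
  [149,155): 6 bp
  [155,172): 17 bp
  [172,178): 6 bp
  [178,191): 13 bp
  [191,195): 4 bp
  [195,203): 8 bp
  [203,211): 8 bp
  [211,218): 7 bp
  [218,225): 7 bp
  [225,242): 17 bp
  [242,247): 5 bp

[2,4,4,5,6,6,6,6,6,7,7,7,7,8,8,8,8,9,9,9,10,13,14,17,17,18,26]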